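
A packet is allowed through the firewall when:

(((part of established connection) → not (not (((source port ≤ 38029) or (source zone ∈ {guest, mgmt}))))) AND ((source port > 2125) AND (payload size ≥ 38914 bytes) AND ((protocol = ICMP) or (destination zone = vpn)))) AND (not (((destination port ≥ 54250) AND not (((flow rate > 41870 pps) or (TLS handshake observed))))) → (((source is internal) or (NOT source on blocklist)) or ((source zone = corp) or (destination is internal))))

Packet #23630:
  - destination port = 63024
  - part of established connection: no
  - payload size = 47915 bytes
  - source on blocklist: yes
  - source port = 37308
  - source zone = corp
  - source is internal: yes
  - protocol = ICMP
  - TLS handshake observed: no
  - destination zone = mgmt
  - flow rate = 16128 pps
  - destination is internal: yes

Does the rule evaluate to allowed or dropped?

Allowed

Atomic conditions:
  part of established connection: no → false
  source port ≤ 38029: 37308 ≤ 38029 is true
  source zone ∈ {guest, mgmt}: corp is not in the set → false
  source port > 2125: 37308 > 2125 is true
  payload size ≥ 38914 bytes: 47915 ≥ 38914 is true
  protocol = ICMP: ICMP == ICMP is true
  destination zone = vpn: mgmt == vpn is false
  destination port ≥ 54250: 63024 ≥ 54250 is true
  flow rate > 41870 pps: 16128 > 41870 is false
  TLS handshake observed: no → false
  source is internal: yes → true
  NOT source on blocklist: yes → false
  source zone = corp: corp == corp is true
  destination is internal: yes → true
Combine:
[1.1.2.1.1] true OR false = true
[1.1.2.1] NOT true = false
[1.1.2] NOT false = true
[1.1] false → true (antecedent false ⇒ implication holds) = true
[1.2.3] true OR false = true
[1.2] true AND true AND true = true
[1] true AND true = true
[2.1.1.2.1] false OR false = false
[2.1.1.2] NOT false = true
[2.1.1] true AND true = true
[2.1] NOT true = false
[2.2.1] true OR false = true
[2.2.2] true OR true = true
[2.2] true OR true = true
[2] false → true (antecedent false ⇒ implication holds) = true
[root] true AND true = true
Overall: true → allowed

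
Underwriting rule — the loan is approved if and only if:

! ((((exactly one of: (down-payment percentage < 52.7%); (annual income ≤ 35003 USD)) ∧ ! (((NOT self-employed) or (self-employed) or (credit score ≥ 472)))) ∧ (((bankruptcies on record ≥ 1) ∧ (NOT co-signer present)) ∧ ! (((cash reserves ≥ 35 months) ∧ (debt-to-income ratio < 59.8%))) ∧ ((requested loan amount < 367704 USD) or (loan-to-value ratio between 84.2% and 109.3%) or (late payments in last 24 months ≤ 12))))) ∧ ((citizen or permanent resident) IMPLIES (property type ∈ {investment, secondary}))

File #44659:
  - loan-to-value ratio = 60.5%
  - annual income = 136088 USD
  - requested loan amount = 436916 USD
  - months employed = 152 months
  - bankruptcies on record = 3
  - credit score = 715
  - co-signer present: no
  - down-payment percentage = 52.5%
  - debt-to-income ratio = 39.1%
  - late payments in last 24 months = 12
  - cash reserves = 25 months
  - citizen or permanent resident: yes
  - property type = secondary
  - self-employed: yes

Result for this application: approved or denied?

Approved

Atomic conditions:
  down-payment percentage < 52.7%: 52.5 < 52.7 is true
  annual income ≤ 35003 USD: 136088 ≤ 35003 is false
  NOT self-employed: yes → false
  self-employed: yes → true
  credit score ≥ 472: 715 ≥ 472 is true
  bankruptcies on record ≥ 1: 3 ≥ 1 is true
  NOT co-signer present: no → true
  cash reserves ≥ 35 months: 25 ≥ 35 is false
  debt-to-income ratio < 59.8%: 39.1 < 59.8 is true
  requested loan amount < 367704 USD: 436916 < 367704 is false
  loan-to-value ratio between 84.2% and 109.3%: 60.5 in [84.2, 109.3] is false
  late payments in last 24 months ≤ 12: 12 ≤ 12 is true
  citizen or permanent resident: yes → true
  property type ∈ {investment, secondary}: secondary is in the set → true
Combine:
[1.1.1.1] exactly-one(true, false) = true
[1.1.1.2.1] false OR true OR true = true
[1.1.1.2] NOT true = false
[1.1.1] true AND false = false
[1.1.2.1] true AND true = true
[1.1.2.2.1] false AND true = false
[1.1.2.2] NOT false = true
[1.1.2.3] false OR false OR true = true
[1.1.2] true AND true AND true = true
[1.1] false AND true = false
[1] NOT false = true
[2] true → true = true
[root] true AND true = true
Overall: true → approved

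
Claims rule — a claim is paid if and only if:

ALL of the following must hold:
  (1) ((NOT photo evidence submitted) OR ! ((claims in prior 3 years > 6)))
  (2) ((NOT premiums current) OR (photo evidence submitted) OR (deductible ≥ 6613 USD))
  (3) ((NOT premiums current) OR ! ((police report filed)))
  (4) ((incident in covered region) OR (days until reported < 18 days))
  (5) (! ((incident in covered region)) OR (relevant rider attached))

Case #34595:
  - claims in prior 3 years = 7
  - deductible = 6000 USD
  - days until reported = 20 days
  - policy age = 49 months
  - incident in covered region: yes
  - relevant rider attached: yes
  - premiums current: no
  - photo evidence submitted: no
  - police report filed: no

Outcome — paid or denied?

Paid

Atomic conditions:
  NOT photo evidence submitted: no → true
  claims in prior 3 years > 6: 7 > 6 is true
  NOT premiums current: no → true
  photo evidence submitted: no → false
  deductible ≥ 6613 USD: 6000 ≥ 6613 is false
  police report filed: no → false
  incident in covered region: yes → true
  days until reported < 18 days: 20 < 18 is false
  relevant rider attached: yes → true
Combine:
[1.2] NOT true = false
[1] true OR false = true
[2] true OR false OR false = true
[3.2] NOT false = true
[3] true OR true = true
[4] true OR false = true
[5.1] NOT true = false
[5] false OR true = true
[root] true AND true AND true AND true AND true = true
Overall: true → paid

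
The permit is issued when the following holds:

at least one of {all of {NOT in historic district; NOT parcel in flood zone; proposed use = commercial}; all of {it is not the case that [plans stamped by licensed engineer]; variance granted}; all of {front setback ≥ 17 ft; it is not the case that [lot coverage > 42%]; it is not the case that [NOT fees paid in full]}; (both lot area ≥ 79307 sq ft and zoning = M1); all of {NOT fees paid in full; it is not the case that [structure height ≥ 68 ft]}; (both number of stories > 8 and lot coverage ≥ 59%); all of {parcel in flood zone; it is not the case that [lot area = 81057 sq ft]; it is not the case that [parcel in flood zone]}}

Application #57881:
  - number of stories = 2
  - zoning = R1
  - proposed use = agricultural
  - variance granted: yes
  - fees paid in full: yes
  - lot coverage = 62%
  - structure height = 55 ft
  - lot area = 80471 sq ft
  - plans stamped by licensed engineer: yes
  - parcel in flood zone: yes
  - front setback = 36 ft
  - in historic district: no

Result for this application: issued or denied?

Denied

Atomic conditions:
  NOT in historic district: no → true
  NOT parcel in flood zone: yes → false
  proposed use = commercial: agricultural == commercial is false
  plans stamped by licensed engineer: yes → true
  variance granted: yes → true
  front setback ≥ 17 ft: 36 ≥ 17 is true
  lot coverage > 42%: 62 > 42 is true
  NOT fees paid in full: yes → false
  lot area ≥ 79307 sq ft: 80471 ≥ 79307 is true
  zoning = M1: R1 == M1 is false
  structure height ≥ 68 ft: 55 ≥ 68 is false
  number of stories > 8: 2 > 8 is false
  lot coverage ≥ 59%: 62 ≥ 59 is true
  parcel in flood zone: yes → true
  lot area = 81057 sq ft: 80471 == 81057 is false
Combine:
[1] true AND false AND false = false
[2.1] NOT true = false
[2] false AND true = false
[3.2] NOT true = false
[3.3] NOT false = true
[3] true AND false AND true = false
[4] true AND false = false
[5.2] NOT false = true
[5] false AND true = false
[6] false AND true = false
[7.2] NOT false = true
[7.3] NOT true = false
[7] true AND true AND false = false
[root] false OR false OR false OR false OR false OR false OR false = false
Overall: false → denied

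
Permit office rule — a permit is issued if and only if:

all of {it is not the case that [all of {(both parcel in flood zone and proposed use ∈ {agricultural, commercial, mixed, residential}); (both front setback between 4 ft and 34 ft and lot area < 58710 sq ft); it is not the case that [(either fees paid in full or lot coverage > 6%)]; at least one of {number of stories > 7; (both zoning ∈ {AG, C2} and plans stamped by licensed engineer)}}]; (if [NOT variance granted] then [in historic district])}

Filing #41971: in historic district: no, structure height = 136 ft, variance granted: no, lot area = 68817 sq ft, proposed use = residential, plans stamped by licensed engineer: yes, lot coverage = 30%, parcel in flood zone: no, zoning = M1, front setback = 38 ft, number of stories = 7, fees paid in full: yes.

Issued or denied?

Atomic conditions:
  parcel in flood zone: no → false
  proposed use ∈ {agricultural, commercial, mixed, residential}: residential is in the set → true
  front setback between 4 ft and 34 ft: 38 in [4, 34] is false
  lot area < 58710 sq ft: 68817 < 58710 is false
  fees paid in full: yes → true
  lot coverage > 6%: 30 > 6 is true
  number of stories > 7: 7 > 7 is false
  zoning ∈ {AG, C2}: M1 is not in the set → false
  plans stamped by licensed engineer: yes → true
  NOT variance granted: no → true
  in historic district: no → false
Combine:
[1.1.1] false AND true = false
[1.1.2] false AND false = false
[1.1.3.1] true OR true = true
[1.1.3] NOT true = false
[1.1.4.2] false AND true = false
[1.1.4] false OR false = false
[1.1] false AND false AND false AND false = false
[1] NOT false = true
[2] true → false = false
[root] true AND false = false
Overall: false → denied

Denied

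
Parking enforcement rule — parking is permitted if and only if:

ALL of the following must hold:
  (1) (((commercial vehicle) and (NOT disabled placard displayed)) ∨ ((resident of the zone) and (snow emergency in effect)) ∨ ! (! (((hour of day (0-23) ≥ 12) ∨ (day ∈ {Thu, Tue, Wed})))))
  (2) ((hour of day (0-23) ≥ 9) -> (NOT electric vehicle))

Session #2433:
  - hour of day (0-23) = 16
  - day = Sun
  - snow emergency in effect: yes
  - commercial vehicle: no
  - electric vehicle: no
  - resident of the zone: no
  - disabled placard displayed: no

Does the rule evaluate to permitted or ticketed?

Permitted

Atomic conditions:
  commercial vehicle: no → false
  NOT disabled placard displayed: no → true
  resident of the zone: no → false
  snow emergency in effect: yes → true
  hour of day (0-23) ≥ 12: 16 ≥ 12 is true
  day ∈ {Thu, Tue, Wed}: Sun is not in the set → false
  hour of day (0-23) ≥ 9: 16 ≥ 9 is true
  NOT electric vehicle: no → true
Combine:
[1.1] false AND true = false
[1.2] false AND true = false
[1.3.1.1] true OR false = true
[1.3.1] NOT true = false
[1.3] NOT false = true
[1] false OR false OR true = true
[2] true → true = true
[root] true AND true = true
Overall: true → permitted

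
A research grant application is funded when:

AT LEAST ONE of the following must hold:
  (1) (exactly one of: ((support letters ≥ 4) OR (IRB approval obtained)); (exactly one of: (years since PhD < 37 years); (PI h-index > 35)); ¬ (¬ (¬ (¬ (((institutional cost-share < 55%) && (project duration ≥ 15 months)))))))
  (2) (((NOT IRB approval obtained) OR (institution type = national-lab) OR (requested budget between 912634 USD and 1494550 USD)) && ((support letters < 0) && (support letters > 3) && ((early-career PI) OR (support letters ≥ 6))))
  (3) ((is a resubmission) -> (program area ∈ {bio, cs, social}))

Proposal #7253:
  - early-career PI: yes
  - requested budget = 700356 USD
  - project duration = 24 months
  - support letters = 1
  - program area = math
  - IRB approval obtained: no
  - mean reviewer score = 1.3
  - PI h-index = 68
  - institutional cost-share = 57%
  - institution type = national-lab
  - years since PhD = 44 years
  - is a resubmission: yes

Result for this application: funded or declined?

Atomic conditions:
  support letters ≥ 4: 1 ≥ 4 is false
  IRB approval obtained: no → false
  years since PhD < 37 years: 44 < 37 is false
  PI h-index > 35: 68 > 35 is true
  institutional cost-share < 55%: 57 < 55 is false
  project duration ≥ 15 months: 24 ≥ 15 is true
  NOT IRB approval obtained: no → true
  institution type = national-lab: national-lab == national-lab is true
  requested budget between 912634 USD and 1494550 USD: 700356 in [912634, 1494550] is false
  support letters < 0: 1 < 0 is false
  support letters > 3: 1 > 3 is false
  early-career PI: yes → true
  support letters ≥ 6: 1 ≥ 6 is false
  is a resubmission: yes → true
  program area ∈ {bio, cs, social}: math is not in the set → false
Combine:
[1.1] false OR false = false
[1.2] exactly-one(false, true) = true
[1.3.1.1.1.1] false AND true = false
[1.3.1.1.1] NOT false = true
[1.3.1.1] NOT true = false
[1.3.1] NOT false = true
[1.3] NOT true = false
[1] exactly-one(false, true, false) = true
[2.1] true OR true OR false = true
[2.2.3] true OR false = true
[2.2] false AND false AND true = false
[2] true AND false = false
[3] true → false = false
[root] true OR false OR false = true
Overall: true → funded

Funded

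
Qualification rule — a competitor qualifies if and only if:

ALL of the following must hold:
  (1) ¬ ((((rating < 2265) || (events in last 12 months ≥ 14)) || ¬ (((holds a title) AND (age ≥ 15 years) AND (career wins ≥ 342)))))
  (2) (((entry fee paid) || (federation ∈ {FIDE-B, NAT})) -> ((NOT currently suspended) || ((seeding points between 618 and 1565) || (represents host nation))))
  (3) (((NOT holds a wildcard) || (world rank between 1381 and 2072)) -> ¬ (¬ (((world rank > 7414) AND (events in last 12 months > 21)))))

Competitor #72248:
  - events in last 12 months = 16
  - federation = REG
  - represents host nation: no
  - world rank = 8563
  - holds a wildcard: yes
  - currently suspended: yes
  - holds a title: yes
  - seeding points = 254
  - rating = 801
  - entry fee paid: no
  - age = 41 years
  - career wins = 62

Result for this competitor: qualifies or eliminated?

Atomic conditions:
  rating < 2265: 801 < 2265 is true
  events in last 12 months ≥ 14: 16 ≥ 14 is true
  holds a title: yes → true
  age ≥ 15 years: 41 ≥ 15 is true
  career wins ≥ 342: 62 ≥ 342 is false
  entry fee paid: no → false
  federation ∈ {FIDE-B, NAT}: REG is not in the set → false
  NOT currently suspended: yes → false
  seeding points between 618 and 1565: 254 in [618, 1565] is false
  represents host nation: no → false
  NOT holds a wildcard: yes → false
  world rank between 1381 and 2072: 8563 in [1381, 2072] is false
  world rank > 7414: 8563 > 7414 is true
  events in last 12 months > 21: 16 > 21 is false
Combine:
[1.1.1] true OR true = true
[1.1.2.1] true AND true AND false = false
[1.1.2] NOT false = true
[1.1] true OR true = true
[1] NOT true = false
[2.1] false OR false = false
[2.2.2] false OR false = false
[2.2] false OR false = false
[2] false → false (antecedent false ⇒ implication holds) = true
[3.1] false OR false = false
[3.2.1.1] true AND false = false
[3.2.1] NOT false = true
[3.2] NOT true = false
[3] false → false (antecedent false ⇒ implication holds) = true
[root] false AND true AND true = false
Overall: false → eliminated

Eliminated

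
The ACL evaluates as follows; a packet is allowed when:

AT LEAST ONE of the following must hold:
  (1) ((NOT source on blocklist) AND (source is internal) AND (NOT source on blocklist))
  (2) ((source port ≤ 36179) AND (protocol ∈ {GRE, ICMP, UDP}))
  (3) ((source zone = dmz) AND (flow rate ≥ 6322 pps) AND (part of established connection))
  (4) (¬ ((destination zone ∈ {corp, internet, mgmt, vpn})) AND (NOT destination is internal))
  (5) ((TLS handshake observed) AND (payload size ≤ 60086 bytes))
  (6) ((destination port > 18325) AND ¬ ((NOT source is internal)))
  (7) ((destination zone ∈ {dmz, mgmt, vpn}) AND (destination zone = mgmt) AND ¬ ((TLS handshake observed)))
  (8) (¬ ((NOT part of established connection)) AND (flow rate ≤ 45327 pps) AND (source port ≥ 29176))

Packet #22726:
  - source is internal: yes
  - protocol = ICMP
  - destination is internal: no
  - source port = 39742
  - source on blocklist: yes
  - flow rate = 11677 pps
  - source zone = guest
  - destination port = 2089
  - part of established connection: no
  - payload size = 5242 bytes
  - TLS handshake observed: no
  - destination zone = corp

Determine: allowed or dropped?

Dropped

Atomic conditions:
  NOT source on blocklist: yes → false
  source is internal: yes → true
  source port ≤ 36179: 39742 ≤ 36179 is false
  protocol ∈ {GRE, ICMP, UDP}: ICMP is in the set → true
  source zone = dmz: guest == dmz is false
  flow rate ≥ 6322 pps: 11677 ≥ 6322 is true
  part of established connection: no → false
  destination zone ∈ {corp, internet, mgmt, vpn}: corp is in the set → true
  NOT destination is internal: no → true
  TLS handshake observed: no → false
  payload size ≤ 60086 bytes: 5242 ≤ 60086 is true
  destination port > 18325: 2089 > 18325 is false
  NOT source is internal: yes → false
  destination zone ∈ {dmz, mgmt, vpn}: corp is not in the set → false
  destination zone = mgmt: corp == mgmt is false
  NOT part of established connection: no → true
  flow rate ≤ 45327 pps: 11677 ≤ 45327 is true
  source port ≥ 29176: 39742 ≥ 29176 is true
Combine:
[1] false AND true AND false = false
[2] false AND true = false
[3] false AND true AND false = false
[4.1] NOT true = false
[4] false AND true = false
[5] false AND true = false
[6.2] NOT false = true
[6] false AND true = false
[7.3] NOT false = true
[7] false AND false AND true = false
[8.1] NOT true = false
[8] false AND true AND true = false
[root] false OR false OR false OR false OR false OR false OR false OR false = false
Overall: false → dropped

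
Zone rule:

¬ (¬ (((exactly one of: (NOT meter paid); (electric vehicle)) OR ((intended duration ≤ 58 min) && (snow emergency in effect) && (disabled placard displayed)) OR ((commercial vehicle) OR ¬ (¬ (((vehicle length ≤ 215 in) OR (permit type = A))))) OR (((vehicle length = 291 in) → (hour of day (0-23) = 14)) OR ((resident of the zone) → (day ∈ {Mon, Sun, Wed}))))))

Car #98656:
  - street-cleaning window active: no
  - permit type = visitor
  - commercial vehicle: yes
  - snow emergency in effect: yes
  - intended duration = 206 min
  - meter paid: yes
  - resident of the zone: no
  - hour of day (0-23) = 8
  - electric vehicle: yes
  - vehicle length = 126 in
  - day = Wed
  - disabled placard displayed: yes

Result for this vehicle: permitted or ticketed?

Permitted

Atomic conditions:
  NOT meter paid: yes → false
  electric vehicle: yes → true
  intended duration ≤ 58 min: 206 ≤ 58 is false
  snow emergency in effect: yes → true
  disabled placard displayed: yes → true
  commercial vehicle: yes → true
  vehicle length ≤ 215 in: 126 ≤ 215 is true
  permit type = A: visitor == A is false
  vehicle length = 291 in: 126 == 291 is false
  hour of day (0-23) = 14: 8 == 14 is false
  resident of the zone: no → false
  day ∈ {Mon, Sun, Wed}: Wed is in the set → true
Combine:
[1.1.1] exactly-one(false, true) = true
[1.1.2] false AND true AND true = false
[1.1.3.2.1.1] true OR false = true
[1.1.3.2.1] NOT true = false
[1.1.3.2] NOT false = true
[1.1.3] true OR true = true
[1.1.4.1] false → false (antecedent false ⇒ implication holds) = true
[1.1.4.2] false → true (antecedent false ⇒ implication holds) = true
[1.1.4] true OR true = true
[1.1] true OR false OR true OR true = true
[1] NOT true = false
[root] NOT false = true
Overall: true → permitted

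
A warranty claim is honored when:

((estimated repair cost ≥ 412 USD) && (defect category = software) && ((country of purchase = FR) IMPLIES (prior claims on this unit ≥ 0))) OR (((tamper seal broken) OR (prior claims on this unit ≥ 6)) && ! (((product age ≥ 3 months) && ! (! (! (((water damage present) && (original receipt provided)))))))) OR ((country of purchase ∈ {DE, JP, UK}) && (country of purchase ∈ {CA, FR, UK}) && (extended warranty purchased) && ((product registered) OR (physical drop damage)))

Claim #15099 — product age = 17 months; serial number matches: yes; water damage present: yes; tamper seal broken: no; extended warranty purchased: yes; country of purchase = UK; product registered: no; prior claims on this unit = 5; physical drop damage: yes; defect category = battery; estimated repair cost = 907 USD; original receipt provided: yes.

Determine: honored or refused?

Atomic conditions:
  estimated repair cost ≥ 412 USD: 907 ≥ 412 is true
  defect category = software: battery == software is false
  country of purchase = FR: UK == FR is false
  prior claims on this unit ≥ 0: 5 ≥ 0 is true
  tamper seal broken: no → false
  prior claims on this unit ≥ 6: 5 ≥ 6 is false
  product age ≥ 3 months: 17 ≥ 3 is true
  water damage present: yes → true
  original receipt provided: yes → true
  country of purchase ∈ {DE, JP, UK}: UK is in the set → true
  country of purchase ∈ {CA, FR, UK}: UK is in the set → true
  extended warranty purchased: yes → true
  product registered: no → false
  physical drop damage: yes → true
Combine:
[1.3] false → true (antecedent false ⇒ implication holds) = true
[1] true AND false AND true = false
[2.1] false OR false = false
[2.2.1.2.1.1.1] true AND true = true
[2.2.1.2.1.1] NOT true = false
[2.2.1.2.1] NOT false = true
[2.2.1.2] NOT true = false
[2.2.1] true AND false = false
[2.2] NOT false = true
[2] false AND true = false
[3.4] false OR true = true
[3] true AND true AND true AND true = true
[root] false OR false OR true = true
Overall: true → honored

Honored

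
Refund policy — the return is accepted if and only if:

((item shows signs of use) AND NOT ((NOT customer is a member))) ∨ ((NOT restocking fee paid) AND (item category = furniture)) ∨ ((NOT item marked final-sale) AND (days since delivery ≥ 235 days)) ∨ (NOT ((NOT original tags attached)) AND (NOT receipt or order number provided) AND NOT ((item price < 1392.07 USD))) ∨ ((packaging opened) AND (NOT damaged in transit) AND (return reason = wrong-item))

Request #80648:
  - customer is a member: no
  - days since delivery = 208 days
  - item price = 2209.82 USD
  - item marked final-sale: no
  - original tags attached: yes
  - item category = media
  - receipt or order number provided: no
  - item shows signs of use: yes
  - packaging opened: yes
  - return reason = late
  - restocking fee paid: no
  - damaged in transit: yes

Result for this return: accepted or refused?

Atomic conditions:
  item shows signs of use: yes → true
  NOT customer is a member: no → true
  NOT restocking fee paid: no → true
  item category = furniture: media == furniture is false
  NOT item marked final-sale: no → true
  days since delivery ≥ 235 days: 208 ≥ 235 is false
  NOT original tags attached: yes → false
  NOT receipt or order number provided: no → true
  item price < 1392.07 USD: 2209.82 < 1392.07 is false
  packaging opened: yes → true
  NOT damaged in transit: yes → false
  return reason = wrong-item: late == wrong-item is false
Combine:
[1.2] NOT true = false
[1] true AND false = false
[2] true AND false = false
[3] true AND false = false
[4.1] NOT false = true
[4.3] NOT false = true
[4] true AND true AND true = true
[5] true AND false AND false = false
[root] false OR false OR false OR true OR false = true
Overall: true → accepted

Accepted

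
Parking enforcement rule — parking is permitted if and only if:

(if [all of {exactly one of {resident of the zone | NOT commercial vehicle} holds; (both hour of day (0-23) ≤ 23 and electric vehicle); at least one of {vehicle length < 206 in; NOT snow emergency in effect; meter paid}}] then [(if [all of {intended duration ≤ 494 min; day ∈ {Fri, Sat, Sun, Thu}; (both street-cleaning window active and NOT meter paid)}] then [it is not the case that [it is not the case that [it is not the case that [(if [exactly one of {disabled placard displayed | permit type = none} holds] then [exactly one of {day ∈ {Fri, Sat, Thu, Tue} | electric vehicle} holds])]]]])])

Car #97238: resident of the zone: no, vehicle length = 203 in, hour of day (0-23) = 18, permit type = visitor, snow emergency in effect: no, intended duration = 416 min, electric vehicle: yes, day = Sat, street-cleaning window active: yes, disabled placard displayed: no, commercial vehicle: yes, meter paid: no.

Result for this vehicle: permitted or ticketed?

Atomic conditions:
  resident of the zone: no → false
  NOT commercial vehicle: yes → false
  hour of day (0-23) ≤ 23: 18 ≤ 23 is true
  electric vehicle: yes → true
  vehicle length < 206 in: 203 < 206 is true
  NOT snow emergency in effect: no → true
  meter paid: no → false
  intended duration ≤ 494 min: 416 ≤ 494 is true
  day ∈ {Fri, Sat, Sun, Thu}: Sat is in the set → true
  street-cleaning window active: yes → true
  NOT meter paid: no → true
  disabled placard displayed: no → false
  permit type = none: visitor == none is false
  day ∈ {Fri, Sat, Thu, Tue}: Sat is in the set → true
Combine:
[1.1] exactly-one(false, false) = false
[1.2] true AND true = true
[1.3] true OR true OR false = true
[1] false AND true AND true = false
[2.1.3] true AND true = true
[2.1] true AND true AND true = true
[2.2.1.1.1.1] exactly-one(false, false) = false
[2.2.1.1.1.2] exactly-one(true, true) = false
[2.2.1.1.1] false → false (antecedent false ⇒ implication holds) = true
[2.2.1.1] NOT true = false
[2.2.1] NOT false = true
[2.2] NOT true = false
[2] true → false = false
[root] false → false (antecedent false ⇒ implication holds) = true
Overall: true → permitted

Permitted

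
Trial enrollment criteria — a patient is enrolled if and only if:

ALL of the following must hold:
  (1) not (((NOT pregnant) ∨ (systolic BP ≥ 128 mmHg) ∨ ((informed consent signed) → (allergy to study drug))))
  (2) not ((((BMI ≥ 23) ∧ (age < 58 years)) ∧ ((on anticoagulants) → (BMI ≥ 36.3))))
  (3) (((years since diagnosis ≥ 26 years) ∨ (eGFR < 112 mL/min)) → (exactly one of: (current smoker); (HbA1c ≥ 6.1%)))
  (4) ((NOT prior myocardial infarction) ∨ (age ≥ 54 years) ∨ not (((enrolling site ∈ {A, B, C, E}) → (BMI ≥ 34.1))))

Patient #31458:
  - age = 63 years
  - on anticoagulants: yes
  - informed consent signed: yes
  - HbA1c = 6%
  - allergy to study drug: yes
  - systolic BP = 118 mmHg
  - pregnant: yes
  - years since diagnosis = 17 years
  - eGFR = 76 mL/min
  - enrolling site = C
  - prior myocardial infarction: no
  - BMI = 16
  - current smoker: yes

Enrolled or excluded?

Excluded

Atomic conditions:
  NOT pregnant: yes → false
  systolic BP ≥ 128 mmHg: 118 ≥ 128 is false
  informed consent signed: yes → true
  allergy to study drug: yes → true
  BMI ≥ 23: 16 ≥ 23 is false
  age < 58 years: 63 < 58 is false
  on anticoagulants: yes → true
  BMI ≥ 36.3: 16 ≥ 36.3 is false
  years since diagnosis ≥ 26 years: 17 ≥ 26 is false
  eGFR < 112 mL/min: 76 < 112 is true
  current smoker: yes → true
  HbA1c ≥ 6.1%: 6 ≥ 6.1 is false
  NOT prior myocardial infarction: no → true
  age ≥ 54 years: 63 ≥ 54 is true
  enrolling site ∈ {A, B, C, E}: C is in the set → true
  BMI ≥ 34.1: 16 ≥ 34.1 is false
Combine:
[1.1.3] true → true = true
[1.1] false OR false OR true = true
[1] NOT true = false
[2.1.1] false AND false = false
[2.1.2] true → false = false
[2.1] false AND false = false
[2] NOT false = true
[3.1] false OR true = true
[3.2] exactly-one(true, false) = true
[3] true → true = true
[4.3.1] true → false = false
[4.3] NOT false = true
[4] true OR true OR true = true
[root] false AND true AND true AND true = false
Overall: false → excluded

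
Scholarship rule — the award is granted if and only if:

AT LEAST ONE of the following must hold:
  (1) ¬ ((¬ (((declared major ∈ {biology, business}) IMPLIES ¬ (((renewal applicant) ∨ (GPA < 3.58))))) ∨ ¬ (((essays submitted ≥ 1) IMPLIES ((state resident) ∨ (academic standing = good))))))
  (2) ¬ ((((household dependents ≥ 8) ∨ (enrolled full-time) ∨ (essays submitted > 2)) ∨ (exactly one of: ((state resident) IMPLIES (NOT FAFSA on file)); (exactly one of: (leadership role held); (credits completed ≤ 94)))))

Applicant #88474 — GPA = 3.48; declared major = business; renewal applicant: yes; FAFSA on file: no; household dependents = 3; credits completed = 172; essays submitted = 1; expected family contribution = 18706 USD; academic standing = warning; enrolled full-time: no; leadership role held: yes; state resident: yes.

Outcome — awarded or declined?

Atomic conditions:
  declared major ∈ {biology, business}: business is in the set → true
  renewal applicant: yes → true
  GPA < 3.58: 3.48 < 3.58 is true
  essays submitted ≥ 1: 1 ≥ 1 is true
  state resident: yes → true
  academic standing = good: warning == good is false
  household dependents ≥ 8: 3 ≥ 8 is false
  enrolled full-time: no → false
  essays submitted > 2: 1 > 2 is false
  NOT FAFSA on file: no → true
  leadership role held: yes → true
  credits completed ≤ 94: 172 ≤ 94 is false
Combine:
[1.1.1.1.2.1] true OR true = true
[1.1.1.1.2] NOT true = false
[1.1.1.1] true → false = false
[1.1.1] NOT false = true
[1.1.2.1.2] true OR false = true
[1.1.2.1] true → true = true
[1.1.2] NOT true = false
[1.1] true OR false = true
[1] NOT true = false
[2.1.1] false OR false OR false = false
[2.1.2.1] true → true = true
[2.1.2.2] exactly-one(true, false) = true
[2.1.2] exactly-one(true, true) = false
[2.1] false OR false = false
[2] NOT false = true
[root] false OR true = true
Overall: true → awarded

Awarded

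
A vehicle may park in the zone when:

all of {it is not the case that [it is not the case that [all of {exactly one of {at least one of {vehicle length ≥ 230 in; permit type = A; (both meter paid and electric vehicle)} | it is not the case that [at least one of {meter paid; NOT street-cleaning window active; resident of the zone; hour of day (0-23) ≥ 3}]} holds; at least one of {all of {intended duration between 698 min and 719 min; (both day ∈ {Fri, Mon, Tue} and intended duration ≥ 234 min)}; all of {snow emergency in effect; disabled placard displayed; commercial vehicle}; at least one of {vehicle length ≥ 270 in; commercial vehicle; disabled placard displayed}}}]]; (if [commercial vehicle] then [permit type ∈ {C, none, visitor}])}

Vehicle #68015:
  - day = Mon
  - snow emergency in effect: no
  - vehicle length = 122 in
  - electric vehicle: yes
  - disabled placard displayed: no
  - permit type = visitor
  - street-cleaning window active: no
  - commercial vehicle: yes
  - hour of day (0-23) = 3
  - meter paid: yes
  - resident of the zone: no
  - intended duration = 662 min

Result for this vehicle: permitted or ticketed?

Atomic conditions:
  vehicle length ≥ 230 in: 122 ≥ 230 is false
  permit type = A: visitor == A is false
  meter paid: yes → true
  electric vehicle: yes → true
  NOT street-cleaning window active: no → true
  resident of the zone: no → false
  hour of day (0-23) ≥ 3: 3 ≥ 3 is true
  intended duration between 698 min and 719 min: 662 in [698, 719] is false
  day ∈ {Fri, Mon, Tue}: Mon is in the set → true
  intended duration ≥ 234 min: 662 ≥ 234 is true
  snow emergency in effect: no → false
  disabled placard displayed: no → false
  commercial vehicle: yes → true
  vehicle length ≥ 270 in: 122 ≥ 270 is false
  permit type ∈ {C, none, visitor}: visitor is in the set → true
Combine:
[1.1.1.1.1.3] true AND true = true
[1.1.1.1.1] false OR false OR true = true
[1.1.1.1.2.1] true OR true OR false OR true = true
[1.1.1.1.2] NOT true = false
[1.1.1.1] exactly-one(true, false) = true
[1.1.1.2.1.2] true AND true = true
[1.1.1.2.1] false AND true = false
[1.1.1.2.2] false AND false AND true = false
[1.1.1.2.3] false OR true OR false = true
[1.1.1.2] false OR false OR true = true
[1.1.1] true AND true = true
[1.1] NOT true = false
[1] NOT false = true
[2] true → true = true
[root] true AND true = true
Overall: true → permitted

Permitted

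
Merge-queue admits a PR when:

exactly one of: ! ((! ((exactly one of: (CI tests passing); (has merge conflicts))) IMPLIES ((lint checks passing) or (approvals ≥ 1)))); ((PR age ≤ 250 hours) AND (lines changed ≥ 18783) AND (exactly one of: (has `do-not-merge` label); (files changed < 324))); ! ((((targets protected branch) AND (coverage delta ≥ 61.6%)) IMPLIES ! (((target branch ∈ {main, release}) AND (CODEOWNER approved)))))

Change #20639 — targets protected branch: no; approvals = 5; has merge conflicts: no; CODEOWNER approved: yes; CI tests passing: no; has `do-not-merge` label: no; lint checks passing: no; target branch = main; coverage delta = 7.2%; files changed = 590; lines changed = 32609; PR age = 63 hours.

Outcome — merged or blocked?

Blocked

Atomic conditions:
  CI tests passing: no → false
  has merge conflicts: no → false
  lint checks passing: no → false
  approvals ≥ 1: 5 ≥ 1 is true
  PR age ≤ 250 hours: 63 ≤ 250 is true
  lines changed ≥ 18783: 32609 ≥ 18783 is true
  has `do-not-merge` label: no → false
  files changed < 324: 590 < 324 is false
  targets protected branch: no → false
  coverage delta ≥ 61.6%: 7.2 ≥ 61.6 is false
  target branch ∈ {main, release}: main is in the set → true
  CODEOWNER approved: yes → true
Combine:
[1.1.1.1] exactly-one(false, false) = false
[1.1.1] NOT false = true
[1.1.2] false OR true = true
[1.1] true → true = true
[1] NOT true = false
[2.3] exactly-one(false, false) = false
[2] true AND true AND false = false
[3.1.1] false AND false = false
[3.1.2.1] true AND true = true
[3.1.2] NOT true = false
[3.1] false → false (antecedent false ⇒ implication holds) = true
[3] NOT true = false
[root] exactly-one(false, false, false) = false
Overall: false → blocked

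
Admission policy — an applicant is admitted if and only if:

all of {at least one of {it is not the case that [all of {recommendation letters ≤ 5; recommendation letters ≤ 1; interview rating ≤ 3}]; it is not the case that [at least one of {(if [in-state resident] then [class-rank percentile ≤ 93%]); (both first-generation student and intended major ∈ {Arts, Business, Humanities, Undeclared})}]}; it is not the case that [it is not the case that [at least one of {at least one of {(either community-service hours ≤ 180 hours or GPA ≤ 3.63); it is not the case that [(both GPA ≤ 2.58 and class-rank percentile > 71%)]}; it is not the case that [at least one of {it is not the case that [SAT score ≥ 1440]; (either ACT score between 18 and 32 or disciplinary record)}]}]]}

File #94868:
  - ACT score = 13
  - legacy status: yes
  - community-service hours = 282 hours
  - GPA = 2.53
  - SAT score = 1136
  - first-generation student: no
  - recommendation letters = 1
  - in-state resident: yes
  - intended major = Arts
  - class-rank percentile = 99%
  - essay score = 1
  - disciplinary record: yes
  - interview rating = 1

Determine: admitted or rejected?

Atomic conditions:
  recommendation letters ≤ 5: 1 ≤ 5 is true
  recommendation letters ≤ 1: 1 ≤ 1 is true
  interview rating ≤ 3: 1 ≤ 3 is true
  in-state resident: yes → true
  class-rank percentile ≤ 93%: 99 ≤ 93 is false
  first-generation student: no → false
  intended major ∈ {Arts, Business, Humanities, Undeclared}: Arts is in the set → true
  community-service hours ≤ 180 hours: 282 ≤ 180 is false
  GPA ≤ 3.63: 2.53 ≤ 3.63 is true
  GPA ≤ 2.58: 2.53 ≤ 2.58 is true
  class-rank percentile > 71%: 99 > 71 is true
  SAT score ≥ 1440: 1136 ≥ 1440 is false
  ACT score between 18 and 32: 13 in [18, 32] is false
  disciplinary record: yes → true
Combine:
[1.1.1] true AND true AND true = true
[1.1] NOT true = false
[1.2.1.1] true → false = false
[1.2.1.2] false AND true = false
[1.2.1] false OR false = false
[1.2] NOT false = true
[1] false OR true = true
[2.1.1.1.1] false OR true = true
[2.1.1.1.2.1] true AND true = true
[2.1.1.1.2] NOT true = false
[2.1.1.1] true OR false = true
[2.1.1.2.1.1] NOT false = true
[2.1.1.2.1.2] false OR true = true
[2.1.1.2.1] true OR true = true
[2.1.1.2] NOT true = false
[2.1.1] true OR false = true
[2.1] NOT true = false
[2] NOT false = true
[root] true AND true = true
Overall: true → admitted

Admitted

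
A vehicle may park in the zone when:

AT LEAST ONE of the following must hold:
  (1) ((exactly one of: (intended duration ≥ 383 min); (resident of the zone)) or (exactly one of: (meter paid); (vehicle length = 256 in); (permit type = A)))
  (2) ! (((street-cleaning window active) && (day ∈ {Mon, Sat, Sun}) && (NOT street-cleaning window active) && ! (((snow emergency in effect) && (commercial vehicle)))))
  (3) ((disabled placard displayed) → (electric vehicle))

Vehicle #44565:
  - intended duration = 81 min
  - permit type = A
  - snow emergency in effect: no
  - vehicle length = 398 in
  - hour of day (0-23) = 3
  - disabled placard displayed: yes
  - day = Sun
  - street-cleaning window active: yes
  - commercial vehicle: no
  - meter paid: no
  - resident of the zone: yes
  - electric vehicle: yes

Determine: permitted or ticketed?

Atomic conditions:
  intended duration ≥ 383 min: 81 ≥ 383 is false
  resident of the zone: yes → true
  meter paid: no → false
  vehicle length = 256 in: 398 == 256 is false
  permit type = A: A == A is true
  street-cleaning window active: yes → true
  day ∈ {Mon, Sat, Sun}: Sun is in the set → true
  NOT street-cleaning window active: yes → false
  snow emergency in effect: no → false
  commercial vehicle: no → false
  disabled placard displayed: yes → true
  electric vehicle: yes → true
Combine:
[1.1] exactly-one(false, true) = true
[1.2] exactly-one(false, false, true) = true
[1] true OR true = true
[2.1.4.1] false AND false = false
[2.1.4] NOT false = true
[2.1] true AND true AND false AND true = false
[2] NOT false = true
[3] true → true = true
[root] true OR true OR true = true
Overall: true → permitted

Permitted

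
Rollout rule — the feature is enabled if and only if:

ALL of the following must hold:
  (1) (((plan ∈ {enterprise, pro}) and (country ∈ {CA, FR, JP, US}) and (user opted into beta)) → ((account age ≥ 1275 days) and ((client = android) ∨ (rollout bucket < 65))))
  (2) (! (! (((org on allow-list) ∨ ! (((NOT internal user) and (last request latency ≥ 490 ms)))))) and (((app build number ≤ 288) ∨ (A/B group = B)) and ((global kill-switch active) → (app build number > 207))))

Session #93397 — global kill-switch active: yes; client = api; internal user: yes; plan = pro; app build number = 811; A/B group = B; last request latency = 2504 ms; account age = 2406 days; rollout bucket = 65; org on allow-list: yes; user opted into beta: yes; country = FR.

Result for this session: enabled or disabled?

Atomic conditions:
  plan ∈ {enterprise, pro}: pro is in the set → true
  country ∈ {CA, FR, JP, US}: FR is in the set → true
  user opted into beta: yes → true
  account age ≥ 1275 days: 2406 ≥ 1275 is true
  client = android: api == android is false
  rollout bucket < 65: 65 < 65 is false
  org on allow-list: yes → true
  NOT internal user: yes → false
  last request latency ≥ 490 ms: 2504 ≥ 490 is true
  app build number ≤ 288: 811 ≤ 288 is false
  A/B group = B: B == B is true
  global kill-switch active: yes → true
  app build number > 207: 811 > 207 is true
Combine:
[1.1] true AND true AND true = true
[1.2.2] false OR false = false
[1.2] true AND false = false
[1] true → false = false
[2.1.1.1.2.1] false AND true = false
[2.1.1.1.2] NOT false = true
[2.1.1.1] true OR true = true
[2.1.1] NOT true = false
[2.1] NOT false = true
[2.2.1] false OR true = true
[2.2.2] true → true = true
[2.2] true AND true = true
[2] true AND true = true
[root] false AND true = false
Overall: false → disabled

Disabled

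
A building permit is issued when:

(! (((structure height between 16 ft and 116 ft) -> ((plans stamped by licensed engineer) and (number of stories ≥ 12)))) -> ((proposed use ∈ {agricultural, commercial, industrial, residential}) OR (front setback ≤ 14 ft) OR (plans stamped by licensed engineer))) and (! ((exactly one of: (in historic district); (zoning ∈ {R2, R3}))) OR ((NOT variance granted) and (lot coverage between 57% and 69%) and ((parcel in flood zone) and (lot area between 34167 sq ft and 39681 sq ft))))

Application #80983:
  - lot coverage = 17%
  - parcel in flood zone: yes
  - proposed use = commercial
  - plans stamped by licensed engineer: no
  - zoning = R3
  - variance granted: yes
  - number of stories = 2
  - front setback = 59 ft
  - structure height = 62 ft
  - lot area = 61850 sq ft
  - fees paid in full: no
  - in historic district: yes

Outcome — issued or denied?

Issued

Atomic conditions:
  structure height between 16 ft and 116 ft: 62 in [16, 116] is true
  plans stamped by licensed engineer: no → false
  number of stories ≥ 12: 2 ≥ 12 is false
  proposed use ∈ {agricultural, commercial, industrial, residential}: commercial is in the set → true
  front setback ≤ 14 ft: 59 ≤ 14 is false
  in historic district: yes → true
  zoning ∈ {R2, R3}: R3 is in the set → true
  NOT variance granted: yes → false
  lot coverage between 57% and 69%: 17 in [57, 69] is false
  parcel in flood zone: yes → true
  lot area between 34167 sq ft and 39681 sq ft: 61850 in [34167, 39681] is false
Combine:
[1.1.1.2] false AND false = false
[1.1.1] true → false = false
[1.1] NOT false = true
[1.2] true OR false OR false = true
[1] true → true = true
[2.1.1] exactly-one(true, true) = false
[2.1] NOT false = true
[2.2.3] true AND false = false
[2.2] false AND false AND false = false
[2] true OR false = true
[root] true AND true = true
Overall: true → issued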